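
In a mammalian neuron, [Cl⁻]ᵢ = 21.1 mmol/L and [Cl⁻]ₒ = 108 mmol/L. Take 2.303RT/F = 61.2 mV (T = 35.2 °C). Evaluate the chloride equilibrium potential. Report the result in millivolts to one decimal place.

E = (61.2/z) · log₁₀([Cl⁻]_out/[Cl⁻]_in) with z = -1.
For an anion, dividing by z = -1 reverses the sign.
= (61.2/-1) · log₁₀(108/21.1) = -61.20 · log₁₀(5.118)
= -61.20 · (0.7091) = -43.40 mV

-43.4 mV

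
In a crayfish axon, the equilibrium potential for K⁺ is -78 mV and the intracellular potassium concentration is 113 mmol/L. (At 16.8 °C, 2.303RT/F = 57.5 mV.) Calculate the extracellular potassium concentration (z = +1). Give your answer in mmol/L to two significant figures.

Nernst: E = (57.5/1) · log₁₀([out]/[in]), so log₁₀([out]/[in]) = -78.0 × 1 / 57.5 = -1.3565.
[out]/[in] = 10^(-1.3565) = 0.044.
[out] = 0.044 × 113 = 4.972 mmol/L.

5.0 mmol/L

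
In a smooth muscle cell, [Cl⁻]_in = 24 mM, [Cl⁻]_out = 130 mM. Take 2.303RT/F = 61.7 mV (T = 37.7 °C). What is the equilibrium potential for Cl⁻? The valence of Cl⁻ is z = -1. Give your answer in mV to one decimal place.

-45.3 mV

E = (61.7/z) · log₁₀([Cl⁻]_out/[Cl⁻]_in) with z = -1.
For an anion, dividing by z = -1 reverses the sign.
= (61.7/-1) · log₁₀(130/24) = -61.70 · log₁₀(5.417)
= -61.70 · (0.7337) = -45.27 mV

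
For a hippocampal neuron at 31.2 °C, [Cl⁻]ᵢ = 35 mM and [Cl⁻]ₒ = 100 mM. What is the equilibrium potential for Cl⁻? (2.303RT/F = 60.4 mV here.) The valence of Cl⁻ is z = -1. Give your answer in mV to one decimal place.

-27.5 mV

E = (60.4/z) · log₁₀([Cl⁻]_out/[Cl⁻]_in) with z = -1.
For an anion, dividing by z = -1 reverses the sign.
= (60.4/-1) · log₁₀(100/35) = -60.40 · log₁₀(2.857)
= -60.40 · (0.4559) = -27.54 mV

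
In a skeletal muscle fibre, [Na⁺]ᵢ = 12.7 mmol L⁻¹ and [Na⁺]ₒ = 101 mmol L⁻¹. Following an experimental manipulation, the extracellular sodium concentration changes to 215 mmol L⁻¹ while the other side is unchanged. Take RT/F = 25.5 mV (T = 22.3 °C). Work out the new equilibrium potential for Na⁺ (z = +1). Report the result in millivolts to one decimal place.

72.1 mV

After the shift: [Na⁺]_out = 215, [Na⁺]_in = 12.7 mmol L⁻¹.
E_new = (25.5/1)·ln(215/12.7) = 25.50 · (2.8290) = 72.14 mV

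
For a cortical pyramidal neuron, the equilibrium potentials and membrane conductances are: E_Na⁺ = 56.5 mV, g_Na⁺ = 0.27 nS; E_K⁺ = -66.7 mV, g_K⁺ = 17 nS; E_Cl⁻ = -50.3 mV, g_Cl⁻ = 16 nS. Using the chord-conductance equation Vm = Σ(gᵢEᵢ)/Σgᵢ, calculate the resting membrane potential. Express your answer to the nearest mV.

Σ gᵢEᵢ = 0.27·(56.5) + 17·(-66.7) + 16·(-50.3) = -1923.44
Σ gᵢ = 0.27 + 17 + 16 = 33.27
Vm = -1923.44 / 33.27 = -57.81 mV

-58 mV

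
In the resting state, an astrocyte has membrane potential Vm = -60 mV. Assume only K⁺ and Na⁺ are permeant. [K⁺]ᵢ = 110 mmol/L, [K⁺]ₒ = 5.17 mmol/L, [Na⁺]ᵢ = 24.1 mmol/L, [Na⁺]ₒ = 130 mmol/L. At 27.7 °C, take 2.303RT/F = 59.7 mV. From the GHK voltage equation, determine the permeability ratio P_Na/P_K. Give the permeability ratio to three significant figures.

Let α = P_Na/P_K. GHK: Vm = 59.7·log₁₀[(Kₒ + α·Naₒ)/(Kᵢ + α·Naᵢ)].
10^(Vm/59.7) = 10^(-60.0/59.7) = 0.09885
So 0.09885·(Kᵢ + α·Naᵢ) = Kₒ + α·Naₒ → α = (0.09885·110.0 − 5.17) / (130.0 − 0.09885·24.1)
α = (10.87 − 5.17) / (130.0 − 2.382) = 5.703/127.6 = 0.04469

0.0447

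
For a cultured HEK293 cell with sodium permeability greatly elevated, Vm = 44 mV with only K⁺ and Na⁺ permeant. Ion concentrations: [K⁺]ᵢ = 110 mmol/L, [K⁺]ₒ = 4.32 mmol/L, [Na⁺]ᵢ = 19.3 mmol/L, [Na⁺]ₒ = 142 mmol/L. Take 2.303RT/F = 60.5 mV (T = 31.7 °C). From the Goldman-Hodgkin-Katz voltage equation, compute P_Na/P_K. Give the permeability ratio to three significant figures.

Let α = P_Na/P_K. GHK: Vm = 60.5·log₁₀[(Kₒ + α·Naₒ)/(Kᵢ + α·Naᵢ)].
10^(Vm/60.5) = 10^(44.0/60.5) = 5.3367
So 5.3367·(Kᵢ + α·Naᵢ) = Kₒ + α·Naₒ → α = (5.3367·110.0 − 4.32) / (142.0 − 5.3367·19.3)
α = (587 − 4.32) / (142.0 − 103) = 582.7/39 = 14.94

14.9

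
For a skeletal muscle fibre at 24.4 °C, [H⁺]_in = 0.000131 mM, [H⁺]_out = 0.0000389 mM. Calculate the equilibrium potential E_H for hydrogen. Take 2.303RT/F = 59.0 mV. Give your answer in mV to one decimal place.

-31.1 mV

E = (59.0/z) · log₁₀([H⁺]_out/[H⁺]_in) with z = +1.
= (59.0/1) · log₁₀(0.0000389/0.000131) = 59.00 · log₁₀(0.2969)
= 59.00 · (-0.5273) = -31.11 mV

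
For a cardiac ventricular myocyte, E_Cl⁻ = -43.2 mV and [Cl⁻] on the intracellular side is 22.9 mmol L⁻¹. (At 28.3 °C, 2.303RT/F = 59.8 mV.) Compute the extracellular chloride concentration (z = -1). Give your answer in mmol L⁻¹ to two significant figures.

120 mmol L⁻¹

Nernst: E = (59.8/-1) · log₁₀([out]/[in]), so log₁₀([out]/[in]) = -43.2 × -1 / 59.8 = 0.7224.
[out]/[in] = 10^(0.7224) = 5.277.
[out] = 5.277 × 22.9 = 120.8 mmol L⁻¹.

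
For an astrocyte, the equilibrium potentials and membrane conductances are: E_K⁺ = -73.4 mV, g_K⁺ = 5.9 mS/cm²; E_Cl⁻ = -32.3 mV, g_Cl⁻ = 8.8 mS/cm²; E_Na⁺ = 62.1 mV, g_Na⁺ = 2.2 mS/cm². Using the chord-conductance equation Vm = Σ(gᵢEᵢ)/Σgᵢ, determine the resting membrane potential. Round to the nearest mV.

Σ gᵢEᵢ = 5.9·(-73.4) + 8.8·(-32.3) + 2.2·(62.1) = -580.68
Σ gᵢ = 5.9 + 8.8 + 2.2 = 16.9
Vm = -580.68 / 16.9 = -34.36 mV

-34 mV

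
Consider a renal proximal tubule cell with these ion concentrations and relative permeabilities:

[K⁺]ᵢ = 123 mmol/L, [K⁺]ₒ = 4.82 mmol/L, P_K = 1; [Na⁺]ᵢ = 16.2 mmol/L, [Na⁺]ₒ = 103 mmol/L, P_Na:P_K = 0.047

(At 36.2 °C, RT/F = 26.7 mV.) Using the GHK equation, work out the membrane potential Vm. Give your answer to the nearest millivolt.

Vm = 26.7 · ln[(Σ P·[cation]ₒ + Σ P·[anion]ᵢ) / (Σ P·[cation]ᵢ + Σ P·[anion]ₒ)]
Numerator = 1×4.82 + 0.047×103 = 9.661
Denominator = 1×123 + 0.047×16.2 = 123.8
Vm = 26.7 · ln(0.078061) = 26.7 × (-2.5503) = -68.09 mV

-68 mV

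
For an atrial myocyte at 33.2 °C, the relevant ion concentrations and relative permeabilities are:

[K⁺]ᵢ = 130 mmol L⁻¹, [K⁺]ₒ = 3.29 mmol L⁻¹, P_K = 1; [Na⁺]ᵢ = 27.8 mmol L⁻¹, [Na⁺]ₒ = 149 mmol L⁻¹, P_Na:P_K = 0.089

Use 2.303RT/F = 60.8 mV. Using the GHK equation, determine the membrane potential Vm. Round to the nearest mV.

Vm = 60.8 · log₁₀[(Σ P·[cation]ₒ + Σ P·[anion]ᵢ) / (Σ P·[cation]ᵢ + Σ P·[anion]ₒ)]
Numerator = 1×3.29 + 0.089×149 = 16.55
Denominator = 1×130 + 0.089×27.8 = 132.5
Vm = 60.8 · log₁₀(0.12494) = 60.8 × (-0.9033) = -54.92 mV

-55 mV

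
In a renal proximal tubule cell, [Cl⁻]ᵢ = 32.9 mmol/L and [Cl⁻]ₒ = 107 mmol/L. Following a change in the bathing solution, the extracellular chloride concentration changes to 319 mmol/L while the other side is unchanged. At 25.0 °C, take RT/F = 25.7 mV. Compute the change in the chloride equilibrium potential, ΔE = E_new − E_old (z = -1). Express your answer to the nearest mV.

E_old = (25.7/-1)·ln(107/32.9) = -30.31 mV
E_new = (25.7/-1)·ln(319/32.9) = -58.38 mV
ΔE = -58.38 − (-30.31) = -28.07 mV

-28 mV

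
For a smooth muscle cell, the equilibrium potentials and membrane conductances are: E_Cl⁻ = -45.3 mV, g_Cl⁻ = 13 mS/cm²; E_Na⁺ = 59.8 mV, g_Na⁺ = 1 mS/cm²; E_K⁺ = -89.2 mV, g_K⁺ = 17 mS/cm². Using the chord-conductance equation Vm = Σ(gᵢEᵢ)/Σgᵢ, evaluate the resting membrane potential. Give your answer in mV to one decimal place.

-66.0 mV

Σ gᵢEᵢ = 13·(-45.3) + 1·(59.8) + 17·(-89.2) = -2045.50
Σ gᵢ = 13 + 1 + 17 = 31
Vm = -2045.50 / 31 = -65.98 mV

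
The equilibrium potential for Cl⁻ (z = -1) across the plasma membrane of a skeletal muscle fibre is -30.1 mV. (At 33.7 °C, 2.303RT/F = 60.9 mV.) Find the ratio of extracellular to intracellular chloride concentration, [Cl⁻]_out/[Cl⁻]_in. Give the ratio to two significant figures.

3.1

log₁₀([out]/[in]) = E·z/(60.9) = -30.1 × -1 / 60.9 = 0.4943
[out]/[in] = 10^(0.4943) = 3.121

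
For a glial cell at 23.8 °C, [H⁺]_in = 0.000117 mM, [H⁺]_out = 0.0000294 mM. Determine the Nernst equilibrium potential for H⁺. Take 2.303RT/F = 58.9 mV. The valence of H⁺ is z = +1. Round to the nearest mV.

-35 mV

E = (58.9/z) · log₁₀([H⁺]_out/[H⁺]_in) with z = +1.
= (58.9/1) · log₁₀(0.0000294/0.000117) = 58.90 · log₁₀(0.2513)
= 58.90 · (-0.5998) = -35.33 mV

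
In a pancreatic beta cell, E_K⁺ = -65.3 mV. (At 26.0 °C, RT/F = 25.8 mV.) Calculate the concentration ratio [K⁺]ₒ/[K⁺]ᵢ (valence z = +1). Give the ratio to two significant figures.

ln([out]/[in]) = E·z/(25.8) = -65.3 × 1 / 25.8 = -2.5310
[out]/[in] = e^(-2.5310) = 0.07958

0.080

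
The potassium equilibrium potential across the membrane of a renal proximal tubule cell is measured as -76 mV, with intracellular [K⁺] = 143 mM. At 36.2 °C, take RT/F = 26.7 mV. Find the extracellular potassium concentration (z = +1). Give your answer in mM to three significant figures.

8.30 mM

Nernst: E = (26.7/1) · ln([out]/[in]), so ln([out]/[in]) = -76.0 × 1 / 26.7 = -2.8464.
[out]/[in] = e^(-2.8464) = 0.05805.
[out] = 0.05805 × 143 = 8.301 mM.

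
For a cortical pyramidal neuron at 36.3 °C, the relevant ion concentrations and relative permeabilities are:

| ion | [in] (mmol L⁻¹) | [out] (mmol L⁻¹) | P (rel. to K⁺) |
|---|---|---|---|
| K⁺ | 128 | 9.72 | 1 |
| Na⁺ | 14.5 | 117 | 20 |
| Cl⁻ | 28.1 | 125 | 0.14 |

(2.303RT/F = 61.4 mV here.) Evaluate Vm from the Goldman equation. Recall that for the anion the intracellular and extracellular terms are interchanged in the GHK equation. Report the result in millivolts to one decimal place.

45.0 mV

Vm = 61.4 · log₁₀[(Σ P·[cation]ₒ + Σ P·[anion]ᵢ) / (Σ P·[cation]ᵢ + Σ P·[anion]ₒ)]
Numerator = 1×9.72 + 20×117 + 0.14×28.1 = 2354
Denominator = 1×128 + 20×14.5 + 0.14×125 = 435.5
Vm = 61.4 · log₁₀(5.4045) = 61.4 × (0.7328) = 44.99 mV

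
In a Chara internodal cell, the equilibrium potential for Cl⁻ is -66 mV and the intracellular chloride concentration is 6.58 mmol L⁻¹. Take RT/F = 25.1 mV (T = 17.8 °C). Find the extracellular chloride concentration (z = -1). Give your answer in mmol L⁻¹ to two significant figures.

91 mmol L⁻¹

Nernst: E = (25.1/-1) · ln([out]/[in]), so ln([out]/[in]) = -66.0 × -1 / 25.1 = 2.6295.
[out]/[in] = e^(2.6295) = 13.87.
[out] = 13.87 × 6.58 = 91.24 mmol L⁻¹.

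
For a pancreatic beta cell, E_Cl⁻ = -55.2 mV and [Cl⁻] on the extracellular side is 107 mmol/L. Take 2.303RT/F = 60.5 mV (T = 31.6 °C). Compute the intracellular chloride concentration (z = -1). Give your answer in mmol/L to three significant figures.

Nernst: E = (60.5/-1) · log₁₀([out]/[in]), so log₁₀([out]/[in]) = -55.2 × -1 / 60.5 = 0.9124.
[out]/[in] = 10^(0.9124) = 8.173.
[in] = 107 / 8.173 = 13.09 mmol/L.

13.1 mmol/L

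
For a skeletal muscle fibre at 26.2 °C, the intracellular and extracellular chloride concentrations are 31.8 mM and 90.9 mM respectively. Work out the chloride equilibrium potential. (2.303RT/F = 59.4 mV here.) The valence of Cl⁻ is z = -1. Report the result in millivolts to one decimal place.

E = (59.4/z) · log₁₀([Cl⁻]_out/[Cl⁻]_in) with z = -1.
For an anion, dividing by z = -1 reverses the sign.
= (59.4/-1) · log₁₀(90.9/31.8) = -59.40 · log₁₀(2.858)
= -59.40 · (0.4561) = -27.09 mV

-27.1 mV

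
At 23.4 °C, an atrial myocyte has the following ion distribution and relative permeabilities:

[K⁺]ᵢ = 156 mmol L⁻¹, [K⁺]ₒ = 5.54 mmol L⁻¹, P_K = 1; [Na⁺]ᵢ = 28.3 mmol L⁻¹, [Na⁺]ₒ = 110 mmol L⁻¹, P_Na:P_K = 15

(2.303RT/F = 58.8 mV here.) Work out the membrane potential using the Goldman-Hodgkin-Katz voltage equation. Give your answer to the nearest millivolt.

Vm = 58.8 · log₁₀[(Σ P·[cation]ₒ + Σ P·[anion]ᵢ) / (Σ P·[cation]ᵢ + Σ P·[anion]ₒ)]
Numerator = 1×5.54 + 15×110 = 1656
Denominator = 1×156 + 15×28.3 = 580.5
Vm = 58.8 · log₁₀(2.8519) = 58.8 × (0.4551) = 26.76 mV

27 mV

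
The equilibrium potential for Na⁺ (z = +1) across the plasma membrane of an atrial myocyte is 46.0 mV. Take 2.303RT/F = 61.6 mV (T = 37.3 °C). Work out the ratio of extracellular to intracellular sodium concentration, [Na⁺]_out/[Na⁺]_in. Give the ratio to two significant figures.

5.6

log₁₀([out]/[in]) = E·z/(61.6) = 46.0 × 1 / 61.6 = 0.7468
[out]/[in] = 10^(0.7468) = 5.582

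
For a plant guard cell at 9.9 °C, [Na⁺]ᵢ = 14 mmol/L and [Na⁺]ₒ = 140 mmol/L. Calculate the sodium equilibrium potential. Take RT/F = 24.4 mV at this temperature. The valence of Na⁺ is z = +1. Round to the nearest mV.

56 mV

E = (24.4/z) · ln([Na⁺]_out/[Na⁺]_in) with z = +1.
= (24.4/1) · ln(140/14) = 24.40 · ln(10)
= 24.40 · (2.3026) = 56.18 mV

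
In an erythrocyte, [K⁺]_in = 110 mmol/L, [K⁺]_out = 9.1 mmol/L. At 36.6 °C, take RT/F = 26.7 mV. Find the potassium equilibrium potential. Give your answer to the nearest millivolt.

-67 mV

E = (26.7/z) · ln([K⁺]_out/[K⁺]_in) with z = +1.
= (26.7/1) · ln(9.1/110) = 26.70 · ln(0.08273)
= 26.70 · (-2.4922) = -66.54 mV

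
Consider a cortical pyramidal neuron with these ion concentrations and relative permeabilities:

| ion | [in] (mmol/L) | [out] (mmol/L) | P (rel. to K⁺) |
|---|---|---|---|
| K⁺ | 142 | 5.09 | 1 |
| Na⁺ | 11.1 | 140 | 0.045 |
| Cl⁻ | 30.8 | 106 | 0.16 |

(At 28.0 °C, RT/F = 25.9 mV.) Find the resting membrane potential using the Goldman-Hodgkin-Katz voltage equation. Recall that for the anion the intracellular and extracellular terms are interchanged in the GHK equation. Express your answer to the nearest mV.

-59 mV

Vm = 25.9 · ln[(Σ P·[cation]ₒ + Σ P·[anion]ᵢ) / (Σ P·[cation]ᵢ + Σ P·[anion]ₒ)]
Numerator = 1×5.09 + 0.045×140 + 0.16×30.8 = 16.32
Denominator = 1×142 + 0.045×11.1 + 0.16×106 = 159.5
Vm = 25.9 · ln(0.10233) = 25.9 × (-2.2795) = -59.04 mV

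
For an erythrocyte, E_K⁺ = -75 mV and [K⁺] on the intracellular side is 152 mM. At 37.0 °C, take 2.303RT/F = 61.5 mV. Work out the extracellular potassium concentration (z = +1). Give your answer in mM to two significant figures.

Nernst: E = (61.5/1) · log₁₀([out]/[in]), so log₁₀([out]/[in]) = -75.0 × 1 / 61.5 = -1.2195.
[out]/[in] = 10^(-1.2195) = 0.06032.
[out] = 0.06032 × 152 = 9.169 mM.

9.2 mM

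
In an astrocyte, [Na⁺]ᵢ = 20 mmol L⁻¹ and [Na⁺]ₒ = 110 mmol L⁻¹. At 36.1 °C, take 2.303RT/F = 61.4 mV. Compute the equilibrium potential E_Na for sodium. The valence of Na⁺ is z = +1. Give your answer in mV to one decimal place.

E = (61.4/z) · log₁₀([Na⁺]_out/[Na⁺]_in) with z = +1.
= (61.4/1) · log₁₀(110/20) = 61.40 · log₁₀(5.5)
= 61.40 · (0.7404) = 45.46 mV

45.5 mV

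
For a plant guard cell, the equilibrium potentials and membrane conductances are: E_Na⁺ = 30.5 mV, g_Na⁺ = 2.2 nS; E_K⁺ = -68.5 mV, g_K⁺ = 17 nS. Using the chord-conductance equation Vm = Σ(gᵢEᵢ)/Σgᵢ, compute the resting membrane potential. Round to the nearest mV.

Σ gᵢEᵢ = 2.2·(30.5) + 17·(-68.5) = -1097.40
Σ gᵢ = 2.2 + 17 = 19.2
Vm = -1097.40 / 19.2 = -57.16 mV

-57 mV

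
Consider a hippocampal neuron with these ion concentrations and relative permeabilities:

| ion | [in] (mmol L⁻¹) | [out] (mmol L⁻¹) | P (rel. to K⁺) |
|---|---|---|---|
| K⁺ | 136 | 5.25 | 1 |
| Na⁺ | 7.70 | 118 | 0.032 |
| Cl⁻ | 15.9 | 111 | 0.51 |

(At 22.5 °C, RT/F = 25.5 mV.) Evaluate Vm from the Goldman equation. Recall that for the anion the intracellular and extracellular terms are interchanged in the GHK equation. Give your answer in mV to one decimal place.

-61.7 mV

Vm = 25.5 · ln[(Σ P·[cation]ₒ + Σ P·[anion]ᵢ) / (Σ P·[cation]ᵢ + Σ P·[anion]ₒ)]
Numerator = 1×5.25 + 0.032×118 + 0.51×15.9 = 17.13
Denominator = 1×136 + 0.032×7.70 + 0.51×111 = 192.9
Vm = 25.5 · ln(0.088848) = 25.5 × (-2.4208) = -61.73 mV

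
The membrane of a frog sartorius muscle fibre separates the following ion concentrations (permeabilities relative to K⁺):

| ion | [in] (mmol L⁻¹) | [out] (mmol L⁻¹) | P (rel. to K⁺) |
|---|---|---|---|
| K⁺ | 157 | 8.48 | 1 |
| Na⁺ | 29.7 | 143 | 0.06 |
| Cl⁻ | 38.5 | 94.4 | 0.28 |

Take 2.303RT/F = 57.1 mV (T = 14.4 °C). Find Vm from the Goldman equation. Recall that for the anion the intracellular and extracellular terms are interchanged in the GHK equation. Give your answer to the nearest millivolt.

Vm = 57.1 · log₁₀[(Σ P·[cation]ₒ + Σ P·[anion]ᵢ) / (Σ P·[cation]ᵢ + Σ P·[anion]ₒ)]
Numerator = 1×8.48 + 0.06×143 + 0.28×38.5 = 27.84
Denominator = 1×157 + 0.06×29.7 + 0.28×94.4 = 185.2
Vm = 57.1 · log₁₀(0.15031) = 57.1 × (-0.8230) = -46.99 mV

-47 mV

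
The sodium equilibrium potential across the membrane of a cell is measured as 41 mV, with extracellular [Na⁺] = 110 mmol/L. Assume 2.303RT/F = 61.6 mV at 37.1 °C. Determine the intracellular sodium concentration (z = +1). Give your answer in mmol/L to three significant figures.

Nernst: E = (61.6/1) · log₁₀([out]/[in]), so log₁₀([out]/[in]) = 41.0 × 1 / 61.6 = 0.6656.
[out]/[in] = 10^(0.6656) = 4.63.
[in] = 110 / 4.63 = 23.76 mmol/L.

23.8 mmol/L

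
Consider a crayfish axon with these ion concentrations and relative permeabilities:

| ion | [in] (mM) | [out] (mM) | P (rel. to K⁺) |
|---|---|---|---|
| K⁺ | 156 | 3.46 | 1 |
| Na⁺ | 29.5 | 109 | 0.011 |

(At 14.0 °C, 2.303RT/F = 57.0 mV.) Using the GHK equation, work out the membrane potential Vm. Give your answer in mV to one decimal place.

-87.0 mV

Vm = 57.0 · log₁₀[(Σ P·[cation]ₒ + Σ P·[anion]ᵢ) / (Σ P·[cation]ᵢ + Σ P·[anion]ₒ)]
Numerator = 1×3.46 + 0.011×109 = 4.659
Denominator = 1×156 + 0.011×29.5 = 156.3
Vm = 57.0 · log₁₀(0.029803) = 57.0 × (-1.5257) = -86.97 mV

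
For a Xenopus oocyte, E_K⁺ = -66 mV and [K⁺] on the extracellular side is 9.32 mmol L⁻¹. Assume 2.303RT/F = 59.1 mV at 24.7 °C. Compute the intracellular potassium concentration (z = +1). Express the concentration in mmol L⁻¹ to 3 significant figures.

122 mmol L⁻¹

Nernst: E = (59.1/1) · log₁₀([out]/[in]), so log₁₀([out]/[in]) = -66.0 × 1 / 59.1 = -1.1168.
[out]/[in] = 10^(-1.1168) = 0.07643.
[in] = 9.32 / 0.07643 = 121.9 mmol L⁻¹.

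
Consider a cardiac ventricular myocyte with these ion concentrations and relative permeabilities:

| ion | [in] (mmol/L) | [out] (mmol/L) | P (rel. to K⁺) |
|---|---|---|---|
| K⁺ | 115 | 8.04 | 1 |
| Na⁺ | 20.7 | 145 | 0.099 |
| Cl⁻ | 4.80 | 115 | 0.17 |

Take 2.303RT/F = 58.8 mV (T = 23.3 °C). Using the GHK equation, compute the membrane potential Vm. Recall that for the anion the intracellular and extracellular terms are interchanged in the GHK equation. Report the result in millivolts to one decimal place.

Vm = 58.8 · log₁₀[(Σ P·[cation]ₒ + Σ P·[anion]ᵢ) / (Σ P·[cation]ᵢ + Σ P·[anion]ₒ)]
Numerator = 1×8.04 + 0.099×145 + 0.17×4.80 = 23.21
Denominator = 1×115 + 0.099×20.7 + 0.17×115 = 136.6
Vm = 58.8 · log₁₀(0.16992) = 58.8 × (-0.7698) = -45.26 mV

-45.3 mV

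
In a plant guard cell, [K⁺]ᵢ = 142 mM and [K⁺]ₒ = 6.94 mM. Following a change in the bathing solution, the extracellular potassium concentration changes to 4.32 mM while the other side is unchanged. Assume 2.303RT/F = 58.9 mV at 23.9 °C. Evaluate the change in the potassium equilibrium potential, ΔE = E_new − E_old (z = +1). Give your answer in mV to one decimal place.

-12.1 mV

E_old = (58.9/1)·log₁₀(6.94/142) = -77.21 mV
E_new = (58.9/1)·log₁₀(4.32/142) = -89.34 mV
ΔE = -89.34 − (-77.21) = -12.13 mV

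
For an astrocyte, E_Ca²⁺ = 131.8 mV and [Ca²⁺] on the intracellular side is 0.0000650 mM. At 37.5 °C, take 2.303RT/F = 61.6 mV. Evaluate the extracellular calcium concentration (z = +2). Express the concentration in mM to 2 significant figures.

Nernst: E = (61.6/2) · log₁₀([out]/[in]), so log₁₀([out]/[in]) = 131.8 × 2 / 61.6 = 4.2792.
[out]/[in] = 10^(4.2792) = 1.902e+04.
[out] = 1.902e+04 × 0.0000650 = 1.236 mM.

1.2 mM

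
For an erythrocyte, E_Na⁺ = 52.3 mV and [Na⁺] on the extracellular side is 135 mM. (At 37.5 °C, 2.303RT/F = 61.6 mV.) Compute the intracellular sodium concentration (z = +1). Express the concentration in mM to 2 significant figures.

Nernst: E = (61.6/1) · log₁₀([out]/[in]), so log₁₀([out]/[in]) = 52.3 × 1 / 61.6 = 0.8490.
[out]/[in] = 10^(0.8490) = 7.064.
[in] = 135 / 7.064 = 19.11 mM.

19 mM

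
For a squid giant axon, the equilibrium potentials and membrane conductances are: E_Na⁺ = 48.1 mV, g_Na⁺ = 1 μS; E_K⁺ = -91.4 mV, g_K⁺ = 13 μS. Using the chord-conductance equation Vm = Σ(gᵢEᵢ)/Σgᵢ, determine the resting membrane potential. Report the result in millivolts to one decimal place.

-81.4 mV

Σ gᵢEᵢ = 1·(48.1) + 13·(-91.4) = -1140.10
Σ gᵢ = 1 + 13 = 14
Vm = -1140.10 / 14 = -81.44 mV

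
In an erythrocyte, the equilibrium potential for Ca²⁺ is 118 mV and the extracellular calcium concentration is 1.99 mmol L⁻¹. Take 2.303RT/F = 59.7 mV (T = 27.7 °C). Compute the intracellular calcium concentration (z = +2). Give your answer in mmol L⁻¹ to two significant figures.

0.00022 mmol L⁻¹

Nernst: E = (59.7/2) · log₁₀([out]/[in]), so log₁₀([out]/[in]) = 118.0 × 2 / 59.7 = 3.9531.
[out]/[in] = 10^(3.9531) = 8976.
[in] = 1.99 / 8976 = 0.0002217 mmol L⁻¹.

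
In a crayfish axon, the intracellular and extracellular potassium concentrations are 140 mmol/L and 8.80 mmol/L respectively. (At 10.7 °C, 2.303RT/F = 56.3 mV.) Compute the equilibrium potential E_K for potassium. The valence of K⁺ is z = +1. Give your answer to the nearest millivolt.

E = (56.3/z) · log₁₀([K⁺]_out/[K⁺]_in) with z = +1.
= (56.3/1) · log₁₀(8.80/140) = 56.30 · log₁₀(0.06286)
= 56.30 · (-1.2016) = -67.65 mV

-68 mV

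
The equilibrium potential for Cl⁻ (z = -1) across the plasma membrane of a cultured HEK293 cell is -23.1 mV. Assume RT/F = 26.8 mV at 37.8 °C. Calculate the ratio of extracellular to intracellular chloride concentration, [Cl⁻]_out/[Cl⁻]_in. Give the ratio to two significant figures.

2.4

ln([out]/[in]) = E·z/(26.8) = -23.1 × -1 / 26.8 = 0.8619
[out]/[in] = e^(0.8619) = 2.368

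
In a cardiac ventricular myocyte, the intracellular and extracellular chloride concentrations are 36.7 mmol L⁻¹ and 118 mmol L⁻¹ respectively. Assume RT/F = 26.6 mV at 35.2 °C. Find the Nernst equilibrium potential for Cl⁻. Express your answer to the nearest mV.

E = (26.6/z) · ln([Cl⁻]_out/[Cl⁻]_in) with z = -1.
For an anion, dividing by z = -1 reverses the sign.
= (26.6/-1) · ln(118/36.7) = -26.60 · ln(3.215)
= -26.60 · (1.1679) = -31.07 mV

-31 mV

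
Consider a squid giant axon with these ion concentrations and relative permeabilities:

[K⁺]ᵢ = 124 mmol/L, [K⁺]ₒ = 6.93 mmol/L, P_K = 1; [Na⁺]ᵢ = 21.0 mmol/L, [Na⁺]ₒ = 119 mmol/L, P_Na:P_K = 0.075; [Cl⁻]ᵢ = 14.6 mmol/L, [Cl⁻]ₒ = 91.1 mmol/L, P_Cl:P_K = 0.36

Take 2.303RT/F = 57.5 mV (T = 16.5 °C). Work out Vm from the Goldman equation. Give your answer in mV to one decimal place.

-50.3 mV

Vm = 57.5 · log₁₀[(Σ P·[cation]ₒ + Σ P·[anion]ᵢ) / (Σ P·[cation]ᵢ + Σ P·[anion]ₒ)]
Numerator = 1×6.93 + 0.075×119 + 0.36×14.6 = 21.11
Denominator = 1×124 + 0.075×21.0 + 0.36×91.1 = 158.4
Vm = 57.5 · log₁₀(0.1333) = 57.5 × (-0.8752) = -50.32 mV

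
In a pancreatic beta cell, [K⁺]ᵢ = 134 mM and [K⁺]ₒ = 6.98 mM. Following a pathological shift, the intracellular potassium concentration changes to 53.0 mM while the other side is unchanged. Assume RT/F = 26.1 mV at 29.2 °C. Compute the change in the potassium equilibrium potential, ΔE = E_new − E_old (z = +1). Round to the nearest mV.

24 mV

E_old = (26.1/1)·ln(6.98/134) = -77.12 mV
E_new = (26.1/1)·ln(6.98/53.0) = -52.91 mV
ΔE = -52.91 − (-77.12) = 24.21 mV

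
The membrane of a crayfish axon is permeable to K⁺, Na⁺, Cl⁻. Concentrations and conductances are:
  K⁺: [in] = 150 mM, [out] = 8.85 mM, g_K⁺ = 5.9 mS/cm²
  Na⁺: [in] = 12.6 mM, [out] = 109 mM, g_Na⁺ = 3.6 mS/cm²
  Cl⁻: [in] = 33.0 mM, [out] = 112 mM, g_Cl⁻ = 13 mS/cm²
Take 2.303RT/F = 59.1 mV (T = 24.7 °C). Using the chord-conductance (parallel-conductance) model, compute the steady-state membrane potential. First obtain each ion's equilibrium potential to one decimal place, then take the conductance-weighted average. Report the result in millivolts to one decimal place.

-28.3 mV

E_K⁺ = (59.1/1)·log₁₀(8.85/150) = -72.6 mV
E_Na⁺ = (59.1/1)·log₁₀(109/12.6) = 55.4 mV
E_Cl⁻ = (59.1/-1)·log₁₀(112/33.0) = -31.4 mV
Vm = (Σ gᵢEᵢ)/(Σ gᵢ) = (5.9·-72.6 + 3.6·55.4 + 13·-31.4) / (5.9 + 3.6 + 13)
= -637.10 / 22.5 = -28.32 mV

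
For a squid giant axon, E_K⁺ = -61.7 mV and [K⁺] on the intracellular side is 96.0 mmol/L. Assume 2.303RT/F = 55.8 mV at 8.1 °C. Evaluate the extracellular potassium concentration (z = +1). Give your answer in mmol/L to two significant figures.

Nernst: E = (55.8/1) · log₁₀([out]/[in]), so log₁₀([out]/[in]) = -61.7 × 1 / 55.8 = -1.1057.
[out]/[in] = 10^(-1.1057) = 0.07839.
[out] = 0.07839 × 96.0 = 7.526 mmol/L.

7.5 mmol/L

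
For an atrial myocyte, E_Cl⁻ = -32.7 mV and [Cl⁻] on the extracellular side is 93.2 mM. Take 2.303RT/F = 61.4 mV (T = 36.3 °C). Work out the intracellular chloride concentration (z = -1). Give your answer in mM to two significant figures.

Nernst: E = (61.4/-1) · log₁₀([out]/[in]), so log₁₀([out]/[in]) = -32.7 × -1 / 61.4 = 0.5326.
[out]/[in] = 10^(0.5326) = 3.409.
[in] = 93.2 / 3.409 = 27.34 mM.

27 mM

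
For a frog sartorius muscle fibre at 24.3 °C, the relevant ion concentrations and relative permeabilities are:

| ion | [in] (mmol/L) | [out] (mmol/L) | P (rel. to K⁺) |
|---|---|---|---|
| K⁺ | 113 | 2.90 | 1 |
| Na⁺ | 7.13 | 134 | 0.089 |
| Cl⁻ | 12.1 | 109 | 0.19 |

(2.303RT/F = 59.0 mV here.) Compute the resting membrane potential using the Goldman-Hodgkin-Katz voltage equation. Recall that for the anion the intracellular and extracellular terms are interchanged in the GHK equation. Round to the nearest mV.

Vm = 59.0 · log₁₀[(Σ P·[cation]ₒ + Σ P·[anion]ᵢ) / (Σ P·[cation]ᵢ + Σ P·[anion]ₒ)]
Numerator = 1×2.90 + 0.089×134 + 0.19×12.1 = 17.12
Denominator = 1×113 + 0.089×7.13 + 0.19×109 = 134.3
Vm = 59.0 · log₁₀(0.12747) = 59.0 × (-0.8946) = -52.78 mV

-53 mV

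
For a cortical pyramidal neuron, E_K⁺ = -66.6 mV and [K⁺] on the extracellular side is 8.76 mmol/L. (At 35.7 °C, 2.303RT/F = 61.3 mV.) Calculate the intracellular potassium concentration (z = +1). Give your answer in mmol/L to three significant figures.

107 mmol/L

Nernst: E = (61.3/1) · log₁₀([out]/[in]), so log₁₀([out]/[in]) = -66.6 × 1 / 61.3 = -1.0865.
[out]/[in] = 10^(-1.0865) = 0.08195.
[in] = 8.76 / 0.08195 = 106.9 mmol/L.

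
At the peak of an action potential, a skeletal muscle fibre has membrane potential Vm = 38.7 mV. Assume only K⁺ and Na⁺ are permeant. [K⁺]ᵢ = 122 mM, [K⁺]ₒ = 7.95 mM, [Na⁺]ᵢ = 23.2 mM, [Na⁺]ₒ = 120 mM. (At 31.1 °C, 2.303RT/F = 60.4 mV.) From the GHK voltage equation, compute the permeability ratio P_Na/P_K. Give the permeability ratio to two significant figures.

28

Let α = P_Na/P_K. GHK: Vm = 60.4·log₁₀[(Kₒ + α·Naₒ)/(Kᵢ + α·Naᵢ)].
10^(Vm/60.4) = 10^(38.7/60.4) = 4.3725
So 4.3725·(Kᵢ + α·Naᵢ) = Kₒ + α·Naₒ → α = (4.3725·122.0 − 7.95) / (120.0 − 4.3725·23.2)
α = (533.4 − 7.95) / (120.0 − 101.4) = 525.5/18.56 = 28.32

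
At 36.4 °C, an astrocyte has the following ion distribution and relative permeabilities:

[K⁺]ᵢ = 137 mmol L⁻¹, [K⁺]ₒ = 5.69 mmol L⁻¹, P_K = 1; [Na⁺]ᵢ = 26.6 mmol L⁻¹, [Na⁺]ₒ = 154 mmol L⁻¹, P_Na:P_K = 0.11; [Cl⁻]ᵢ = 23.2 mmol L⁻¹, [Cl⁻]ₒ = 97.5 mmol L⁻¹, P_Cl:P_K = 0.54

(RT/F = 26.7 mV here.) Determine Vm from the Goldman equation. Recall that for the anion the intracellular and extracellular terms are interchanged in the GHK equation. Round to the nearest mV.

Vm = 26.7 · ln[(Σ P·[cation]ₒ + Σ P·[anion]ᵢ) / (Σ P·[cation]ᵢ + Σ P·[anion]ₒ)]
Numerator = 1×5.69 + 0.11×154 + 0.54×23.2 = 35.16
Denominator = 1×137 + 0.11×26.6 + 0.54×97.5 = 192.6
Vm = 26.7 · ln(0.18257) = 26.7 × (-1.7006) = -45.41 mV

-45 mV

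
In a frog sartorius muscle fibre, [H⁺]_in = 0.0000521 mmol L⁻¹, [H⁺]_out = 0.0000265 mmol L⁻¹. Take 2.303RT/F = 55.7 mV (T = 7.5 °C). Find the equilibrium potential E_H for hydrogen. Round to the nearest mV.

-16 mV

E = (55.7/z) · log₁₀([H⁺]_out/[H⁺]_in) with z = +1.
= (55.7/1) · log₁₀(0.0000265/0.0000521) = 55.70 · log₁₀(0.5086)
= 55.70 · (-0.2936) = -16.35 mV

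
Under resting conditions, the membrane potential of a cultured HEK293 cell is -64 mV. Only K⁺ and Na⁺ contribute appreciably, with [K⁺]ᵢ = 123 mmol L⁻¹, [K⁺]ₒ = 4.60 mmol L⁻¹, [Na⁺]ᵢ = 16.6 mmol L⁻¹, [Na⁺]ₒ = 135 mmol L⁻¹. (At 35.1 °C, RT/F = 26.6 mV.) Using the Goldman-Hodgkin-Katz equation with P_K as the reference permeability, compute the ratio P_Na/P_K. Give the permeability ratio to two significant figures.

Let α = P_Na/P_K. GHK: Vm = 26.6·ln[(Kₒ + α·Naₒ)/(Kᵢ + α·Naᵢ)].
e^(Vm/26.6) = e^(-64.0/26.6) = 0.090174
So 0.090174·(Kᵢ + α·Naᵢ) = Kₒ + α·Naₒ → α = (0.090174·123.0 − 4.6) / (135.0 − 0.090174·16.6)
α = (11.09 − 4.6) / (135.0 − 1.497) = 6.491/133.5 = 0.04862

0.049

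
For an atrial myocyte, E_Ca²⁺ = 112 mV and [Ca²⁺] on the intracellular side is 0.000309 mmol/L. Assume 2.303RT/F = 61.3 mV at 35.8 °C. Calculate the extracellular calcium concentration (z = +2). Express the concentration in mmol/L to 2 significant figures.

Nernst: E = (61.3/2) · log₁₀([out]/[in]), so log₁₀([out]/[in]) = 112.0 × 2 / 61.3 = 3.6542.
[out]/[in] = 10^(3.6542) = 4510.
[out] = 4510 × 0.000309 = 1.394 mmol/L.

1.4 mmol/L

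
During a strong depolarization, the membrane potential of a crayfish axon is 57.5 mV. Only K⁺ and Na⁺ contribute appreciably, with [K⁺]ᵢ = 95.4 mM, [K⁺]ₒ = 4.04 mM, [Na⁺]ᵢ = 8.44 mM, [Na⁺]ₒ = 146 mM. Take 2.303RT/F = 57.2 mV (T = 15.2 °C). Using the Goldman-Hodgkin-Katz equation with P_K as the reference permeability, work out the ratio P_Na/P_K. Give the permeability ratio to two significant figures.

16

Let α = P_Na/P_K. GHK: Vm = 57.2·log₁₀[(Kₒ + α·Naₒ)/(Kᵢ + α·Naᵢ)].
10^(Vm/57.2) = 10^(57.5/57.2) = 10.121
So 10.121·(Kᵢ + α·Naᵢ) = Kₒ + α·Naₒ → α = (10.121·95.4 − 4.04) / (146.0 − 10.121·8.44)
α = (965.6 − 4.04) / (146.0 − 85.43) = 961.6/60.57 = 15.87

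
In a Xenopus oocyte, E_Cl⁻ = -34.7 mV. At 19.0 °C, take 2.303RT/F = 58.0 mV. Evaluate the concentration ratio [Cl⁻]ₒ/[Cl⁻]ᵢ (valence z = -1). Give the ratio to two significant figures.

4.0

log₁₀([out]/[in]) = E·z/(58.0) = -34.7 × -1 / 58.0 = 0.5983
[out]/[in] = 10^(0.5983) = 3.965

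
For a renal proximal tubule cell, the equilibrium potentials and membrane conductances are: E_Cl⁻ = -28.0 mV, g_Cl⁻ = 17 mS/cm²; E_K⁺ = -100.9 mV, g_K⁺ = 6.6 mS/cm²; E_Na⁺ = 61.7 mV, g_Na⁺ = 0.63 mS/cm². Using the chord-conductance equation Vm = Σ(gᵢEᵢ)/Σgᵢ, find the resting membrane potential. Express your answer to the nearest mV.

Σ gᵢEᵢ = 17·(-28.0) + 6.6·(-100.9) + 0.63·(61.7) = -1103.07
Σ gᵢ = 17 + 6.6 + 0.63 = 24.23
Vm = -1103.07 / 24.23 = -45.52 mV

-46 mV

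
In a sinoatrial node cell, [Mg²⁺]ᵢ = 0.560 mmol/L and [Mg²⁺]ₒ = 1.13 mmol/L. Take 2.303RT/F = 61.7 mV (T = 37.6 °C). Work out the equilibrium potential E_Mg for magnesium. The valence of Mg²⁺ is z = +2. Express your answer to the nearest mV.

9 mV

E = (61.7/z) · log₁₀([Mg²⁺]_out/[Mg²⁺]_in) with z = +2.
= (61.7/2) · log₁₀(1.13/0.560) = 30.85 · log₁₀(2.018)
= 30.85 · (0.3049) = 9.41 mV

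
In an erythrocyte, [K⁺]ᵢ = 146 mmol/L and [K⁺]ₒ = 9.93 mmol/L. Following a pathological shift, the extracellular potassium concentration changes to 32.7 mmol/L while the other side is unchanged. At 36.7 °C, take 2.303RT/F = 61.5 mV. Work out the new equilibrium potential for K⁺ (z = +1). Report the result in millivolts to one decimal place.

-40.0 mV

After the shift: [K⁺]_out = 32.7, [K⁺]_in = 146 mmol/L.
E_new = (61.5/1)·log₁₀(32.7/146) = 61.50 · (-0.6498) = -39.96 mV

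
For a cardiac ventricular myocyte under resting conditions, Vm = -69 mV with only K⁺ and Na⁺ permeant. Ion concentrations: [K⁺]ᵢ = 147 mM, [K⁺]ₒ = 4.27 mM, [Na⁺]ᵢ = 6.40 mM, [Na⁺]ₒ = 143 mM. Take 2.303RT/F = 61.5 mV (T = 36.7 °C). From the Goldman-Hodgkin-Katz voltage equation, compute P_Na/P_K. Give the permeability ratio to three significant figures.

0.0479

Let α = P_Na/P_K. GHK: Vm = 61.5·log₁₀[(Kₒ + α·Naₒ)/(Kᵢ + α·Naᵢ)].
10^(Vm/61.5) = 10^(-69.0/61.5) = 0.075518
So 0.075518·(Kᵢ + α·Naᵢ) = Kₒ + α·Naₒ → α = (0.075518·147.0 − 4.27) / (143.0 − 0.075518·6.4)
α = (11.1 − 4.27) / (143.0 − 0.4833) = 6.831/142.5 = 0.04793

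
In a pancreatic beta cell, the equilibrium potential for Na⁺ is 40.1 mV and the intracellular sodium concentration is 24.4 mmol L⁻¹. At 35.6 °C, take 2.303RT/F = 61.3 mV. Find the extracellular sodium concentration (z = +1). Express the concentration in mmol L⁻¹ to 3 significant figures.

110 mmol L⁻¹

Nernst: E = (61.3/1) · log₁₀([out]/[in]), so log₁₀([out]/[in]) = 40.1 × 1 / 61.3 = 0.6542.
[out]/[in] = 10^(0.6542) = 4.51.
[out] = 4.51 × 24.4 = 110 mmol L⁻¹.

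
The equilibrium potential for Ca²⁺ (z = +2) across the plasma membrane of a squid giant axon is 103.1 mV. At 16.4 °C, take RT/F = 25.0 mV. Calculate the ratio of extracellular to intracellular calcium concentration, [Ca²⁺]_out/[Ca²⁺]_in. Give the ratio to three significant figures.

3820

ln([out]/[in]) = E·z/(25.0) = 103.1 × 2 / 25.0 = 8.2480
[out]/[in] = e^(8.2480) = 3820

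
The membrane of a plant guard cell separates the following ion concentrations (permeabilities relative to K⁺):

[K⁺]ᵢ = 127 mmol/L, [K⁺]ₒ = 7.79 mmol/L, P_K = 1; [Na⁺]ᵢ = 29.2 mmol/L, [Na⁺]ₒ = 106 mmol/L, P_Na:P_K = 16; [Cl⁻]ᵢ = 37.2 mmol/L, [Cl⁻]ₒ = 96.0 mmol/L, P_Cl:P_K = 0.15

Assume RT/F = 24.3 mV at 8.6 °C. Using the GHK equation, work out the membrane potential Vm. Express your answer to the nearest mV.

25 mV

Vm = 24.3 · ln[(Σ P·[cation]ₒ + Σ P·[anion]ᵢ) / (Σ P·[cation]ᵢ + Σ P·[anion]ₒ)]
Numerator = 1×7.79 + 16×106 + 0.15×37.2 = 1709
Denominator = 1×127 + 16×29.2 + 0.15×96.0 = 608.6
Vm = 24.3 · ln(2.8087) = 24.3 × (1.0327) = 25.10 mV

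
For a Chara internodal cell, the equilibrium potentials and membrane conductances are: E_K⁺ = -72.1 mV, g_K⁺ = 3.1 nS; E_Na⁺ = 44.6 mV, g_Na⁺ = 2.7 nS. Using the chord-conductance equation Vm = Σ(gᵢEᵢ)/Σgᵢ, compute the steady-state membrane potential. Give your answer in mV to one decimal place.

Σ gᵢEᵢ = 3.1·(-72.1) + 2.7·(44.6) = -103.09
Σ gᵢ = 3.1 + 2.7 = 5.8
Vm = -103.09 / 5.8 = -17.77 mV

-17.8 mV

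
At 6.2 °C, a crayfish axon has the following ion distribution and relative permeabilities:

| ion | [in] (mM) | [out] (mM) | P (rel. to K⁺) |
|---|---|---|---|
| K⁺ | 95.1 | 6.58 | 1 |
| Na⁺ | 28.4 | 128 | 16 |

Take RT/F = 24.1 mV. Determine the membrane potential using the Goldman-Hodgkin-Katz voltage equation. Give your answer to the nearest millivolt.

32 mV

Vm = 24.1 · ln[(Σ P·[cation]ₒ + Σ P·[anion]ᵢ) / (Σ P·[cation]ᵢ + Σ P·[anion]ₒ)]
Numerator = 1×6.58 + 16×128 = 2055
Denominator = 1×95.1 + 16×28.4 = 549.5
Vm = 24.1 · ln(3.739) = 24.1 × (1.3188) = 31.78 mV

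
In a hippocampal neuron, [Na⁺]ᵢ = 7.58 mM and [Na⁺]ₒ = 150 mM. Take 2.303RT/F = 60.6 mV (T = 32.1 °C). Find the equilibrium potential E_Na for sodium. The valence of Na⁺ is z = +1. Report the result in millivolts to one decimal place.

78.6 mV

E = (60.6/z) · log₁₀([Na⁺]_out/[Na⁺]_in) with z = +1.
= (60.6/1) · log₁₀(150/7.58) = 60.60 · log₁₀(19.79)
= 60.60 · (1.2964) = 78.56 mV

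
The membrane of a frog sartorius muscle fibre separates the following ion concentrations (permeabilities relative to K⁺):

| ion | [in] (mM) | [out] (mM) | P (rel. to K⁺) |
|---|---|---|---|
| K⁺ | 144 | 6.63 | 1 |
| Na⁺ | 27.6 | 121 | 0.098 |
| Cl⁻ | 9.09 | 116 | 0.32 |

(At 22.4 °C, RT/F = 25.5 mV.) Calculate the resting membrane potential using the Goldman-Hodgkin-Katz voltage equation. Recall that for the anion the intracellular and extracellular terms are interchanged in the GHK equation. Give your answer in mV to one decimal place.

-54.8 mV

Vm = 25.5 · ln[(Σ P·[cation]ₒ + Σ P·[anion]ᵢ) / (Σ P·[cation]ᵢ + Σ P·[anion]ₒ)]
Numerator = 1×6.63 + 0.098×121 + 0.32×9.09 = 21.4
Denominator = 1×144 + 0.098×27.6 + 0.32×116 = 183.8
Vm = 25.5 · ln(0.1164) = 25.5 × (-2.1507) = -54.84 mV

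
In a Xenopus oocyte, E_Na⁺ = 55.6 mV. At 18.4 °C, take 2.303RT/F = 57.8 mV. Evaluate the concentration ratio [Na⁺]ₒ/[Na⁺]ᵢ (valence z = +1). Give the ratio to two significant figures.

9.2

log₁₀([out]/[in]) = E·z/(57.8) = 55.6 × 1 / 57.8 = 0.9619
[out]/[in] = 10^(0.9619) = 9.161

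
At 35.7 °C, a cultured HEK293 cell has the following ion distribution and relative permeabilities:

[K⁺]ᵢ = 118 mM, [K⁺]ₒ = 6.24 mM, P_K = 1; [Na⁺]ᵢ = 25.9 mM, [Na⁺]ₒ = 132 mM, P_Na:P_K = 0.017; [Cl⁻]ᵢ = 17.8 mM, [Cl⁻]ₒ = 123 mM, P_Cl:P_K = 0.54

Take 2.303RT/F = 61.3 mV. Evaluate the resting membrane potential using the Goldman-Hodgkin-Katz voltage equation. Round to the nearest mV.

Vm = 61.3 · log₁₀[(Σ P·[cation]ₒ + Σ P·[anion]ᵢ) / (Σ P·[cation]ᵢ + Σ P·[anion]ₒ)]
Numerator = 1×6.24 + 0.017×132 + 0.54×17.8 = 18.1
Denominator = 1×118 + 0.017×25.9 + 0.54×123 = 184.9
Vm = 61.3 · log₁₀(0.09789) = 61.3 × (-1.0093) = -61.87 mV

-62 mV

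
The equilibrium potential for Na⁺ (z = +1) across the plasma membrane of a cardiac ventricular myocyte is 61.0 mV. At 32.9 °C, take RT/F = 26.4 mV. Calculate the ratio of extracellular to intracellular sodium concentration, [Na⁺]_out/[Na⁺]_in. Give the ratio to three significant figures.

ln([out]/[in]) = E·z/(26.4) = 61.0 × 1 / 26.4 = 2.3106
[out]/[in] = e^(2.3106) = 10.08

10.1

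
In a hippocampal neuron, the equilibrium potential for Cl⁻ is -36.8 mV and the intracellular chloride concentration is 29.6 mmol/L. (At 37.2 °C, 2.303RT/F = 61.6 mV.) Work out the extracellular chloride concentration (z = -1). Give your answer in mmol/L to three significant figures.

117 mmol/L

Nernst: E = (61.6/-1) · log₁₀([out]/[in]), so log₁₀([out]/[in]) = -36.8 × -1 / 61.6 = 0.5974.
[out]/[in] = 10^(0.5974) = 3.957.
[out] = 3.957 × 29.6 = 117.1 mmol/L.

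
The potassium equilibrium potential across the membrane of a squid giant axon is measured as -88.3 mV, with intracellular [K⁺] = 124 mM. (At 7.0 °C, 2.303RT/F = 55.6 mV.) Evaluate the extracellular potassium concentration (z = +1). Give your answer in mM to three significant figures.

Nernst: E = (55.6/1) · log₁₀([out]/[in]), so log₁₀([out]/[in]) = -88.3 × 1 / 55.6 = -1.5881.
[out]/[in] = 10^(-1.5881) = 0.02581.
[out] = 0.02581 × 124 = 3.201 mM.

3.20 mM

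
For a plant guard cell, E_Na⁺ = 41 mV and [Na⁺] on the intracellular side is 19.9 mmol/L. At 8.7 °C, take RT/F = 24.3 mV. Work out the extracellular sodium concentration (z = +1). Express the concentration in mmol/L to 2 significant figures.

110 mmol/L

Nernst: E = (24.3/1) · ln([out]/[in]), so ln([out]/[in]) = 41.0 × 1 / 24.3 = 1.6872.
[out]/[in] = e^(1.6872) = 5.405.
[out] = 5.405 × 19.9 = 107.6 mmol/L.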